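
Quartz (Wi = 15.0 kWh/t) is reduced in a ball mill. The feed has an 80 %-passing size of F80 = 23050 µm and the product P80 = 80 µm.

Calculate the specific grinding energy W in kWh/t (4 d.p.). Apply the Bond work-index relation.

Bond:  W = 10 Wi (1/√P − 1/√F)
1/√80 = 0.111803;  1/√23050 = 0.006587
W = 10·15.0·(0.111803 − 0.006587) = 15.7825 kWh/t

W = 15.7825 kWh/t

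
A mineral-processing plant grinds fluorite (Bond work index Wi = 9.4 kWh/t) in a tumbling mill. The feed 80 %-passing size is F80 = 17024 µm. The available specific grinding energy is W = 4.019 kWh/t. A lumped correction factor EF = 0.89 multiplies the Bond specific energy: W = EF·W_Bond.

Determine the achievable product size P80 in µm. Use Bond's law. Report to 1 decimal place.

Bond:  W = 10 Wi (1/√P − 1/√F)
W_Bond = W / EF = 4.019 / 0.89 = 4.5157 kWh/t
P80^-0.5 = F80^-0.5 + W_Bond/(10 Wi)
  = 4.5157/(10·9.4) + 1/√17024 = 0.048040 + 0.007664 = 0.055704
P80 = (1/0.055704)² = 17.9521² = 322.28 µm

P80 = 322.3 µm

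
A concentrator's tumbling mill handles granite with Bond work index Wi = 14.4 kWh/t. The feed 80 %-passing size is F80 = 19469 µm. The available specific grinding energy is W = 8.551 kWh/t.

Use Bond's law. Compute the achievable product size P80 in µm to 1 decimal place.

P80 = 225.8 µm

Bond: W = 10·Wi·(1/√P80 − 1/√F80)
1/√P80 = 1/√F80 + W/(10·Wi)
  = 8.5510/(10·14.4) + 1/√19469 = 0.059382 + 0.007167 = 0.066549
P80 = (1/0.066549)² = 15.0266² = 225.80 µm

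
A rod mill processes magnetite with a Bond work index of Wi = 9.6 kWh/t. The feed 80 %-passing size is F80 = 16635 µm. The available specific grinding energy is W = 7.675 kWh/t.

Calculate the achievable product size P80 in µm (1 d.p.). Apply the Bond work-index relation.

P80 = 130.0 µm

W = 10 Wi / √P80 − 10 Wi / √F80
1/√P80 = 1/√F80 + W/(10·Wi)
  = 7.6750/(10·9.6) + 1/√16635 = 0.079948 + 0.007753 = 0.087701
P80 = (1/0.087701)² = 11.4023² = 130.01 µm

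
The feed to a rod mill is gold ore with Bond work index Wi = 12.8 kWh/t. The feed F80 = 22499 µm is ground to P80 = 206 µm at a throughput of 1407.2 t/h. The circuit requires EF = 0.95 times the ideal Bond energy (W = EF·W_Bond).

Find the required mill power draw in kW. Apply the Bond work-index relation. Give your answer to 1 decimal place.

P = 10781.4 kW

Bond: W = 10·Wi·(1/√P80 − 1/√F80)
W = 10·12.8·(1/√206 − 1/√22499) = 10·12.8·(0.063006) = 8.0648 kWh/t
Apply correction: 8.0648 × 0.95 = 7.6616 kWh/t
P = W·T = 7.6616·1407.2 = 10781.4 kW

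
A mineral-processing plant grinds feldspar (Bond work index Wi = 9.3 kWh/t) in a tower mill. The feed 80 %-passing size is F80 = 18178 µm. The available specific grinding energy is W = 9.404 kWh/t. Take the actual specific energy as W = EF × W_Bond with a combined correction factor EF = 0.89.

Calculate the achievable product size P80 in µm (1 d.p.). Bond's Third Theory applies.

W = 10 Wi (1/√P80 − 1/√F80)  [Bond]
W_Bond = W / EF = 9.404 / 0.89 = 10.5663 kWh/t
P80^-0.5 = F80^-0.5 + W_Bond/(10 Wi)
  = 10.5663/(10·9.3) + 1/√18178 = 0.113616 + 0.007417 = 0.121033
P80 = (1/0.121033)² = 8.2622² = 68.26 µm

P80 = 68.3 µm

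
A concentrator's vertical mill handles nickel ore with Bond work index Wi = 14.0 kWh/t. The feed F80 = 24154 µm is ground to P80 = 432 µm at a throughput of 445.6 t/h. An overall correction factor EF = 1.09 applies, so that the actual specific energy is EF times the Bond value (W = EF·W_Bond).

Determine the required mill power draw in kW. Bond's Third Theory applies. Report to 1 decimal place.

W = 10 Wi (1/√P80 − 1/√F80)  [Bond]
W = 10·14.0·(1/√432 − 1/√24154) = 10·14.0·(0.041678) = 5.8349 kWh/t
With EF = 1.09: W = 5.8349·1.09 = 6.3601 kWh/t
Mill draw = 6.3601 × 445.6 = 2834.1 kW

P = 2834.1 kW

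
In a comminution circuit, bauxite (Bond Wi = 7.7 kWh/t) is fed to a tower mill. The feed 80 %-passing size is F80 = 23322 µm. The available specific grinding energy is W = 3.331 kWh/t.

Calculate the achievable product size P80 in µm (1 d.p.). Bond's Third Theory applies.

Bond:  W = 10 Wi (1/√P − 1/√F)
P80^(−½) = W/(10 Wi) + F80^(−½)
  = 3.3310/(10·7.7) + 1/√23322 = 0.043260 + 0.006548 = 0.049808
P80 = (1/0.049808)² = 20.0771² = 403.09 µm

P80 = 403.1 µm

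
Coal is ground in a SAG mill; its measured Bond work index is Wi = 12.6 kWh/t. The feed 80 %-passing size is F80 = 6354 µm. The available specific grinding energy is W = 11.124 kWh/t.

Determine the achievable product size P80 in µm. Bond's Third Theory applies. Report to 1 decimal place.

W_Bond = 10·Wi·(1/√P₈₀ − 1/√F₈₀)
⇒ 1/√P80 = W/(10 Wi) + 1/√F80
  = 11.1240/(10·12.6) + 1/√6354 = 0.088286 + 0.012545 = 0.100831
P80 = (1/0.100831)² = 9.9176² = 98.36 µm

P80 = 98.4 µm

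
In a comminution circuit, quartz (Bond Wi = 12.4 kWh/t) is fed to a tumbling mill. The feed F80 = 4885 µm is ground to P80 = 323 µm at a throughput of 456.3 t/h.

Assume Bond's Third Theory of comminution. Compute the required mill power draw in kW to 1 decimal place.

W = 10 Wi / √P80 − 10 Wi / √F80
W = 10·12.4·(1/√323 − 1/√4885) = 10·12.4·(0.041334) = 5.1254 kWh/t
P_mill = W·ṁ = 5.1254·456.3 = 2338.7 kW

P = 2338.7 kW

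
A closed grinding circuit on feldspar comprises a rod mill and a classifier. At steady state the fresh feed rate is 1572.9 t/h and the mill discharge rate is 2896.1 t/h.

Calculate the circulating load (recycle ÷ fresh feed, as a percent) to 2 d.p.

CL = 84.12 %

Discharge = new feed + return, hence
R = M − F = 2896.1 − 1572.9 = 1323.2 t/h
CL = 100·R/F = 100·1323.2/1572.9 = 84.12 %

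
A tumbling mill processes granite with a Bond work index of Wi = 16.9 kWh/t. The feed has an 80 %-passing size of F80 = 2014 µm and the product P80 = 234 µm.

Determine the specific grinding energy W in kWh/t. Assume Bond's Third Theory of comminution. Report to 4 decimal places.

W = 10·Wi·[P80^(−½) − F80^(−½)]
1/√234 = 0.065372;  1/√2014 = 0.022283
W = 10·16.9·(0.065372 − 0.022283) = 7.2821 kWh/t

W = 7.2821 kWh/t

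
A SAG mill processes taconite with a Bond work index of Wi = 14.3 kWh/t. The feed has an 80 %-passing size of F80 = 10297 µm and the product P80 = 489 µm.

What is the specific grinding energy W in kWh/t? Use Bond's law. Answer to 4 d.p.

W = 5.0575 kWh/t

W = 10 Wi / √P80 − 10 Wi / √F80
1/√489 = 0.045222;  1/√10297 = 0.009855
W = 10·14.3·(0.045222 − 0.009855) = 5.0575 kWh/t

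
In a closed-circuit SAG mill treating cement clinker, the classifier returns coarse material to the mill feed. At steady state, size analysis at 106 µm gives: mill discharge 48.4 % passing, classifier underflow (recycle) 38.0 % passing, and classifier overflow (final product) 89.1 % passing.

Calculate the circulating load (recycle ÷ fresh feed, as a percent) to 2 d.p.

Classifier node, passing 106 µm:
(1+r)·d = r·u + o ⇒ r = (o−d)/(d−u)
r = (89.1 − 48.4)/(48.4 − 38.0) = 40.7/10.4 = 3.9135
CL = 100·r = 391.35 %

CL = 391.35 %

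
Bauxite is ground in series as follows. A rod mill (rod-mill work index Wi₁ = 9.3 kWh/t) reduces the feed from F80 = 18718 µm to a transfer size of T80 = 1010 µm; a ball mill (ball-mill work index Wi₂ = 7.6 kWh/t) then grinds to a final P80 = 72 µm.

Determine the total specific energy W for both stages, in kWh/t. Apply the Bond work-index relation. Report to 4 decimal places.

W = 8.8118 kWh/t

Bond:  W = 10 Wi (1/√P − 1/√F)
Stage 1 (18718→1010 µm, Wi₁=9.3): W₁ = 10·9.3·(0.031466 − 0.007309) = 2.2466 kWh/t
Stage 2 (1010→72 µm, Wi₂=7.6): W₂ = 10·7.6·(0.117851 − 0.031466) = 6.5653 kWh/t
W = W₁ + W₂ = 2.2466 + 6.5653 = 8.8118 kWh/t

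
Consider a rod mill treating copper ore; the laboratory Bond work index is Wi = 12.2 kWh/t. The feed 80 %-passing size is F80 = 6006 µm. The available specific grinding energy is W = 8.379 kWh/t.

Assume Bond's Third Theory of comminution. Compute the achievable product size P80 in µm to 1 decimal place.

W = 10·Wi·(P80^(-½) − F80^(-½))
P80^-0.5 = F80^-0.5 + W/(10 Wi)
  = 8.3790/(10·12.2) + 1/√6006 = 0.068680 + 0.012903 = 0.081584
P80 = (1/0.081584)² = 12.2573² = 150.24 µm

P80 = 150.2 µm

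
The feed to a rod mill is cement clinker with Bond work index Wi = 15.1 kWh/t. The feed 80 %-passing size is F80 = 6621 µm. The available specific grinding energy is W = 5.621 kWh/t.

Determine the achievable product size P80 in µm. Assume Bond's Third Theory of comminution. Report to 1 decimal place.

P80 = 407.9 µm

W = 10 Wi / √P80 − 10 Wi / √F80
⇒ 1/√P80 = W/(10·Wi) + 1/√F80
  = 5.6210/(10·15.1) + 1/√6621 = 0.037225 + 0.012290 = 0.049515
P80 = (1/0.049515)² = 20.1960² = 407.88 µm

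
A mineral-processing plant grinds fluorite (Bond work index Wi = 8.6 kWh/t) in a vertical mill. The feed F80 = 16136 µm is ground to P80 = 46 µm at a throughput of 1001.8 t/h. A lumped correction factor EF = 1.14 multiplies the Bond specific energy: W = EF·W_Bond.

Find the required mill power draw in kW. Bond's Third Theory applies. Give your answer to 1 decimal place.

P = 13708.0 kW

W = 10·Wi·(P80^(-½) − F80^(-½))
W = 10·8.6·(1/√46 − 1/√16136) = 10·8.6·(0.139570) = 12.0030 kWh/t
Apply correction: 12.0030 × 1.14 = 13.6834 kWh/t
P = W·T = 13.6834·1001.8 = 13708.0 kW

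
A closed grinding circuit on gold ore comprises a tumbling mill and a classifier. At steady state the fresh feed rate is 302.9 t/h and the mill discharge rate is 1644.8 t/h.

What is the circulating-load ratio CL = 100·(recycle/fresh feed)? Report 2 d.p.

Discharge = new feed + return, hence
R = M − F = 1644.8 − 302.9 = 1341.9 t/h
CL = 100·R/F = 100·1341.9/302.9 = 443.02 %

CL = 443.02 %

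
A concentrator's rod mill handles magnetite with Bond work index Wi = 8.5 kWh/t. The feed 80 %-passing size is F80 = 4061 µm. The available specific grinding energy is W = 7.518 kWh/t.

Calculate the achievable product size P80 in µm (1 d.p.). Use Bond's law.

Bond:  W = 10 Wi (1/√P − 1/√F)
⇒ 1/√P80 = W/(10 Wi) + 1/√F80
  = 7.5180/(10·8.5) + 1/√4061 = 0.088447 + 0.015692 = 0.104139
P80 = (1/0.104139)² = 9.6025² = 92.21 µm

P80 = 92.2 µm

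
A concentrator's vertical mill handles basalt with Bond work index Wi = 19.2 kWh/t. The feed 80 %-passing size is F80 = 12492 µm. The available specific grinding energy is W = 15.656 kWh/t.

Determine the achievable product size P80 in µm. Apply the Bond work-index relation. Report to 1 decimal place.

P80 = 122.1 µm

Bond: W = 10·Wi·(1/√P80 − 1/√F80)
P80^(−½) = W/(10 Wi) + F80^(−½)
  = 15.6560/(10·19.2) + 1/√12492 = 0.081542 + 0.008947 = 0.090489
P80 = (1/0.090489)² = 11.0511² = 122.13 µm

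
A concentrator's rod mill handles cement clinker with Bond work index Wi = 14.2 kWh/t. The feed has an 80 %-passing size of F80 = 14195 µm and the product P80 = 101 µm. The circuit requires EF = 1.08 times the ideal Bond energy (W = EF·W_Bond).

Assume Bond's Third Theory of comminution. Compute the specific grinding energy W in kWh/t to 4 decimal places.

W = 10 Wi (P80^-0.5 − F80^-0.5)
1/√101 = 0.099504;  1/√14195 = 0.008393
W = 10·14.2·(0.099504 − 0.008393) = 12.9377 kWh/t
W_actual = 1.08 × 12.9377 = 13.9727 kWh/t

W = 13.9727 kWh/t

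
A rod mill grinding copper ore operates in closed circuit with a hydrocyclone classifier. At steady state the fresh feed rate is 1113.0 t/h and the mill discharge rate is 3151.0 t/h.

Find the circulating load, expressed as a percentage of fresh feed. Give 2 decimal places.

CL = 183.11 %

Discharge = new feed + return, hence
R = M − F = 3151.0 − 1113.0 = 2038.0 t/h
CL = 100·R/F = 100·2038.0/1113.0 = 183.11 %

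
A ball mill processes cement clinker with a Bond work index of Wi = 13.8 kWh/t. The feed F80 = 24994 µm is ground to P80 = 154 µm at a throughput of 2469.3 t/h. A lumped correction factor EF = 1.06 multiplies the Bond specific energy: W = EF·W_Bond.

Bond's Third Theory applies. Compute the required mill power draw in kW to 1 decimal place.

W = 10 Wi (P80^-0.5 − F80^-0.5)
W = 10·13.8·(1/√154 − 1/√24994) = 10·13.8·(0.074257) = 10.2475 kWh/t
With EF = 1.06: W = 10.2475·1.06 = 10.8623 kWh/t
Power = W × throughput = 10.8623 kWh/t × 2469.3 t/h = 26822.3 kW

P = 26822.3 kW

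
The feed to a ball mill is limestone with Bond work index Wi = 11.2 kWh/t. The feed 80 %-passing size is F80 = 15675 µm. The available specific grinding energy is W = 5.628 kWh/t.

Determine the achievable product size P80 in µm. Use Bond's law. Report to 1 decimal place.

P80 = 294.8 µm

W = 10·Wi·(P80^(-½) − F80^(-½))
P80^(−½) = W/(10 Wi) + F80^(−½)
  = 5.6280/(10·11.2) + 1/√15675 = 0.050250 + 0.007987 = 0.058237
P80 = (1/0.058237)² = 17.1711² = 294.85 µm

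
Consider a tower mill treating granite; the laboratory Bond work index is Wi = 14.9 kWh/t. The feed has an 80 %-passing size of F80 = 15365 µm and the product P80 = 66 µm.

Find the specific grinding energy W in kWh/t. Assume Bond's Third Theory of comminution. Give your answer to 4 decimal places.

W = 17.1386 kWh/t

Bond: W = 10·Wi·(1/√P80 − 1/√F80)
1/√66 = 0.123091;  1/√15365 = 0.008067
W = 10·14.9·(0.123091 − 0.008067) = 17.1386 kWh/t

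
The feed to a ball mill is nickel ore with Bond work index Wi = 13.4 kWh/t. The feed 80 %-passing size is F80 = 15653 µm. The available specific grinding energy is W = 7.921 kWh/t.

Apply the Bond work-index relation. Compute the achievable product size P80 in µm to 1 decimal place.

P80 = 222.1 µm

W = 10·Wi·[P80^(−½) − F80^(−½)]
⇒ 1/√P80 = W/(10·Wi) + 1/√F80
  = 7.9210/(10·13.4) + 1/√15653 = 0.059112 + 0.007993 = 0.067105
P80 = (1/0.067105)² = 14.9021² = 222.07 µm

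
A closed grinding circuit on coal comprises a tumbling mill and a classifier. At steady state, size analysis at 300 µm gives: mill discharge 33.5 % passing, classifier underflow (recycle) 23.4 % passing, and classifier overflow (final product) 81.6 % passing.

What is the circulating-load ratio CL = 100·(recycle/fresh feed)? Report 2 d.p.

CL = 476.24 %

Balance %-passing 300 µm (r = R/F):
r = (o − d)/(d − u)
r = (81.6 − 33.5)/(33.5 − 23.4) = 48.1/10.1 = 4.7624
CL = 100·r = 476.24 %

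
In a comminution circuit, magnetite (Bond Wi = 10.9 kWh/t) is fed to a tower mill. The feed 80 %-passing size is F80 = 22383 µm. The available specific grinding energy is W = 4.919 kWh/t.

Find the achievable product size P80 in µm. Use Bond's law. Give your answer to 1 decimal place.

P80 = 372.5 µm

Bond: W = 10·Wi·(1/√P80 − 1/√F80)
P80^(−½) = W/(10 Wi) + F80^(−½)
  = 4.9190/(10·10.9) + 1/√22383 = 0.045128 + 0.006684 = 0.051813
P80 = (1/0.051813)² = 19.3004² = 372.50 µm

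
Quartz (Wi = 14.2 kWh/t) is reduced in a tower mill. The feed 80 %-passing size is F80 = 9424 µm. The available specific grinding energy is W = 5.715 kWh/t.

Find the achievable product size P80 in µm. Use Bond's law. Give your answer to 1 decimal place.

P80 = 391.4 µm

W_Bond = 10·Wi·(1/√P₈₀ − 1/√F₈₀)
P80^-0.5 = F80^-0.5 + W/(10 Wi)
  = 5.7150/(10·14.2) + 1/√9424 = 0.040246 + 0.010301 = 0.050548
P80 = (1/0.050548)² = 19.7834² = 391.38 µm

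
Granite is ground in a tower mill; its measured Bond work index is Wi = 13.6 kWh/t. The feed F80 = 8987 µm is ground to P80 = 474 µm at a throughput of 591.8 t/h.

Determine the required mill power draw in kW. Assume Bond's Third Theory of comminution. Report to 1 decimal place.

P = 2847.8 kW

W = 10 Wi / √P80 − 10 Wi / √F80
W = 10·13.6·(1/√474 − 1/√8987) = 10·13.6·(0.035383) = 4.8121 kWh/t
Power = W × throughput = 4.8121 kWh/t × 591.8 t/h = 2847.8 kW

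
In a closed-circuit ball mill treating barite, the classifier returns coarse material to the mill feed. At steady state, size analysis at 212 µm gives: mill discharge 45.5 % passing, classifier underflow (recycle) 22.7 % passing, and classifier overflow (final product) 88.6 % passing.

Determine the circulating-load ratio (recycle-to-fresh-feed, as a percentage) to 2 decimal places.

CL = 189.04 %

Balance %-passing 212 µm (r = R/F):
r = (o − d)/(d − u)
r = (88.6 − 45.5)/(45.5 − 22.7) = 43.1/22.8 = 1.8904
CL = 100·r = 189.04 %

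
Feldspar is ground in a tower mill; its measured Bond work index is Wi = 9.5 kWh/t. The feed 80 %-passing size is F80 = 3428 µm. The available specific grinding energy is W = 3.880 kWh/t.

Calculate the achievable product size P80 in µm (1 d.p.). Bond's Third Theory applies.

P80 = 298.1 µm

W = 10·Wi·(P80^(-½) − F80^(-½))
P80^(−½) = W/(10 Wi) + F80^(−½)
  = 3.8800/(10·9.5) + 1/√3428 = 0.040842 + 0.017080 = 0.057922
P80 = (1/0.057922)² = 17.2647² = 298.07 µm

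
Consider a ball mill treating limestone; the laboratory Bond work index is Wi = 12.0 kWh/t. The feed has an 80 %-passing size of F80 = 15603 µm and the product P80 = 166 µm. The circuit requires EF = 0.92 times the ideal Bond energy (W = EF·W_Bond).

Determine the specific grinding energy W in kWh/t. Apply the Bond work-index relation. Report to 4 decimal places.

W = 10·Wi·(P80^(-½) − F80^(-½))
1/√166 = 0.077615;  1/√15603 = 0.008006
W = 10·12.0·(0.077615 − 0.008006) = 8.3531 kWh/t
Corrected W = EF·W_Bond = 0.92·8.3531 = 7.6849 kWh/t

W = 7.6849 kWh/t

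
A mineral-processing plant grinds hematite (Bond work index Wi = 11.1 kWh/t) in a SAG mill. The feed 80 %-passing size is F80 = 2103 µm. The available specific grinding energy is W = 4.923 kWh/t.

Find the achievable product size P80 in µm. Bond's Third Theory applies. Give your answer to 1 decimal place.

W = 10·Wi·(P80^(-½) − F80^(-½))
1/√P80 = 1/√F80 + W/(10·Wi)
  = 4.9230/(10·11.1) + 1/√2103 = 0.044351 + 0.021806 = 0.066158
P80 = (1/0.066158)² = 15.1154² = 228.48 µm

P80 = 228.5 µm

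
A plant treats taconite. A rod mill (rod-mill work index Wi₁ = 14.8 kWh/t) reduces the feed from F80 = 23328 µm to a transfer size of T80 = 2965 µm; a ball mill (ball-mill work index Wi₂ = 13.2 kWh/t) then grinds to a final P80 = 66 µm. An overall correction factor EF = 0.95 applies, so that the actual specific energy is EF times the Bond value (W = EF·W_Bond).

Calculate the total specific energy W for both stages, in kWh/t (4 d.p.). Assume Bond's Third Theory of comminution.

W = 14.7943 kWh/t

Bond: W = 10·Wi·(1/√P80 − 1/√F80)
Stage 1 (23328→2965 µm, Wi₁=14.8): W₁ = 10·14.8·(0.018365 − 0.006547) = 1.7490 kWh/t
Stage 2 (2965→66 µm, Wi₂=13.2): W₂ = 10·13.2·(0.123091 − 0.018365) = 13.8239 kWh/t
W = W₁ + W₂ = 1.7490 + 13.8239 = 15.5729 kWh/t
With EF = 0.95: W = 15.5729·0.95 = 14.7943 kWh/t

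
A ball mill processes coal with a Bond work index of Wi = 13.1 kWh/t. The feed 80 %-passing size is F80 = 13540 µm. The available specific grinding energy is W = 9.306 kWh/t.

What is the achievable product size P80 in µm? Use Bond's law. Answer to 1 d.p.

P80 = 157.7 µm

W = 10·Wi·[P80^(−½) − F80^(−½)]
P80^-0.5 = F80^-0.5 + W/(10 Wi)
  = 9.3060/(10·13.1) + 1/√13540 = 0.071038 + 0.008594 = 0.079632
P80 = (1/0.079632)² = 12.5578² = 157.70 µm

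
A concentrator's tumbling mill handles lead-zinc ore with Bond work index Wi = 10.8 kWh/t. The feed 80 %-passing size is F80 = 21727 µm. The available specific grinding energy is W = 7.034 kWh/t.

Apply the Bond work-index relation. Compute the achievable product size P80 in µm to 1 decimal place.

P80 = 193.4 µm

W_Bond = 10·Wi·(1/√P₈₀ − 1/√F₈₀)
P80^-0.5 = F80^-0.5 + W/(10 Wi)
  = 7.0340/(10·10.8) + 1/√21727 = 0.065130 + 0.006784 = 0.071914
P80 = (1/0.071914)² = 13.9055² = 193.36 µm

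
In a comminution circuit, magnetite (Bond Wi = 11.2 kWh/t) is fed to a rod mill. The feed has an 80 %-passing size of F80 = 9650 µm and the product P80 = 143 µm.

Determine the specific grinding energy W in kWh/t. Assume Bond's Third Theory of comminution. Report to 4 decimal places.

W = 8.2258 kWh/t

W = 10·Wi·(P80^(-½) − F80^(-½))
1/√143 = 0.083624;  1/√9650 = 0.010180
W = 10·11.2·(0.083624 − 0.010180) = 8.2258 kWh/t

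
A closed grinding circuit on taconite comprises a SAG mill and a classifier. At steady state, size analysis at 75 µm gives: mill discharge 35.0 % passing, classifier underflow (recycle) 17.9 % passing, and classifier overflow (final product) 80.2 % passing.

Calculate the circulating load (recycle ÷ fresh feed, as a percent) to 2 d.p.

CL = 264.33 %

Let r = R/F. Size balance at 75 µm:
(1+r)d = ru + o → r = (o−d)/(d−u)
r = (80.2 − 35.0)/(35.0 − 17.9) = 45.2/17.1 = 2.6433
CL = 100·r = 264.33 %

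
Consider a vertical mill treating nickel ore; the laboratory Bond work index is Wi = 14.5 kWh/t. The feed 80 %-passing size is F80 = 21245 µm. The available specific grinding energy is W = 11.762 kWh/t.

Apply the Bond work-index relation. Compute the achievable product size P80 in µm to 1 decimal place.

P80 = 129.2 µm

W = 10 Wi / √P80 − 10 Wi / √F80
P80^-0.5 = F80^-0.5 + W/(10 Wi)
  = 11.7620/(10·14.5) + 1/√21245 = 0.081117 + 0.006861 = 0.087978
P80 = (1/0.087978)² = 11.3665² = 129.20 µm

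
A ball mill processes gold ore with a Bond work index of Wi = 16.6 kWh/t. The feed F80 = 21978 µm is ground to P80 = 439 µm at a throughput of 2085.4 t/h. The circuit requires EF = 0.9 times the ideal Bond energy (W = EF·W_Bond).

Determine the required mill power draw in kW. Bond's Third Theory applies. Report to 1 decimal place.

P = 12768.3 kW

Bond:  W = 10 Wi (1/√P − 1/√F)
W = 10·16.6·(1/√439 − 1/√21978) = 10·16.6·(0.040982) = 6.8030 kWh/t
Corrected W = EF·W_Bond = 0.9·6.8030 = 6.1227 kWh/t
Power = W × throughput = 6.1227 kWh/t × 2085.4 t/h = 12768.3 kW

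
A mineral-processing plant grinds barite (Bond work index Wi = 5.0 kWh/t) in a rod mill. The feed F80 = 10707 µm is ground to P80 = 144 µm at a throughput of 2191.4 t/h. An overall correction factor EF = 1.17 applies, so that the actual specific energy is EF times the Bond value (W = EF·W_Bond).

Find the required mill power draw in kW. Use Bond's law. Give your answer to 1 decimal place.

P = 9444.2 kW

Bond: W = 10·Wi·(1/√P80 − 1/√F80)
W = 10·5.0·(1/√144 − 1/√10707) = 10·5.0·(0.073669) = 3.6835 kWh/t
With EF = 1.17: W = 3.6835·1.17 = 4.3096 kWh/t
P = W·T = 4.3096·2191.4 = 9444.2 kW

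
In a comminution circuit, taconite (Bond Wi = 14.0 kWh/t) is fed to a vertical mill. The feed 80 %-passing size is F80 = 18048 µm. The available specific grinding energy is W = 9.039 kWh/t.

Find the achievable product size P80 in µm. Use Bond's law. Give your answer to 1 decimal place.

W = 10·Wi·[P80^(−½) − F80^(−½)]
⇒ 1/√P80 = W/(10 Wi) + 1/√F80
  = 9.0390/(10·14.0) + 1/√18048 = 0.064564 + 0.007444 = 0.072008
P80 = (1/0.072008)² = 13.8874² = 192.86 µm

P80 = 192.9 µm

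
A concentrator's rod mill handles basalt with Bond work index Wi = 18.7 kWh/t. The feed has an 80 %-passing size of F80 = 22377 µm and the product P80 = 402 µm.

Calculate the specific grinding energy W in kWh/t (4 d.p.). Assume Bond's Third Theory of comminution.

W = 8.0766 kWh/t

W = 10 Wi (P80^-0.5 − F80^-0.5)
1/√402 = 0.049875;  1/√22377 = 0.006685
W = 10·18.7·(0.049875 − 0.006685) = 8.0766 kWh/t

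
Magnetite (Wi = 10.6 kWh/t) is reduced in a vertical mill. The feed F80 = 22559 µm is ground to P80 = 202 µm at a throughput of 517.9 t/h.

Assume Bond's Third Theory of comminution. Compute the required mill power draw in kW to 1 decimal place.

P = 3497.1 kW

W = 10 Wi (1/√P80 − 1/√F80)  [Bond]
W = 10·10.6·(1/√202 − 1/√22559) = 10·10.6·(0.063702) = 6.7524 kWh/t
Power = W × throughput = 6.7524 kWh/t × 517.9 t/h = 3497.1 kW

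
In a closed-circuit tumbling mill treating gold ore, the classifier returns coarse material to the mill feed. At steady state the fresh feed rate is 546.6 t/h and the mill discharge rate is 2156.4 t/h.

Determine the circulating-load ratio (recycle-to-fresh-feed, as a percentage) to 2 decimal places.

CL = 294.51 %

M = F + R at steady state, so:
R = M − F = 2156.4 − 546.6 = 1609.8 t/h
CL = 100·R/F = 100·1609.8/546.6 = 294.51 %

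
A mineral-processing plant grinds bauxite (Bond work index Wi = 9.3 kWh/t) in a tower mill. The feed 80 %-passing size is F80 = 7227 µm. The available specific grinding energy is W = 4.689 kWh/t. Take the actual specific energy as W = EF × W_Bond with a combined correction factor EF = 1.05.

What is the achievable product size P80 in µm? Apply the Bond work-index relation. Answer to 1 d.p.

W_Bond = 10·Wi·(1/√P₈₀ − 1/√F₈₀)
W_Bond = W / EF = 4.689 / 1.05 = 4.4657 kWh/t
⇒ 1/√P80 = W_Bond/(10 Wi) + 1/√F80
  = 4.4657/(10·9.3) + 1/√7227 = 0.048018 + 0.011763 = 0.059782
P80 = (1/0.059782)² = 16.7276² = 279.81 µm

P80 = 279.8 µm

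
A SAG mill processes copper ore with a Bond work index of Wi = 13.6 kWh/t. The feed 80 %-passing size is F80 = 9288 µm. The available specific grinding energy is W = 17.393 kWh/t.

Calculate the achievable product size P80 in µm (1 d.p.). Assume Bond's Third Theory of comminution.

W_Bond = 10·Wi·(1/√P₈₀ − 1/√F₈₀)
P80^-0.5 = F80^-0.5 + W/(10 Wi)
  = 17.3930/(10·13.6) + 1/√9288 = 0.127890 + 0.010376 = 0.138266
P80 = (1/0.138266)² = 7.2324² = 52.31 µm

P80 = 52.3 µm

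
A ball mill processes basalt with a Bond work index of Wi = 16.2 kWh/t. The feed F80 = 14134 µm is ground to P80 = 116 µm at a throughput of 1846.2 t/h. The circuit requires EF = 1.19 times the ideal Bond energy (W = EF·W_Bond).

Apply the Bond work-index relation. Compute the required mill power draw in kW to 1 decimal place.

W = 10 Wi / √P80 − 10 Wi / √F80
W = 10·16.2·(1/√116 − 1/√14134) = 10·16.2·(0.084436) = 13.6787 kWh/t
W_actual = 1.19 × 13.6787 = 16.2776 kWh/t
Mill draw = 16.2776 × 1846.2 = 30051.8 kW

P = 30051.8 kW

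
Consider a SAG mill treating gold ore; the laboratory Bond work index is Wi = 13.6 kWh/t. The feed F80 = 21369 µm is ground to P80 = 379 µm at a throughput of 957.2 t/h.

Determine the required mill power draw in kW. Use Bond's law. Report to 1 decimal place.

W_Bond = 10·Wi·(1/√P₈₀ − 1/√F₈₀)
W = 10·13.6·(1/√379 − 1/√21369) = 10·13.6·(0.044526) = 6.0555 kWh/t
P = W·T = 6.0555·957.2 = 5796.3 kW

P = 5796.3 kW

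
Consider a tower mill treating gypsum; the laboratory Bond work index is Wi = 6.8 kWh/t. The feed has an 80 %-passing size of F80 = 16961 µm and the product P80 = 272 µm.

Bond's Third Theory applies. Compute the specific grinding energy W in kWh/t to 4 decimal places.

W = 10 Wi (P80^-0.5 − F80^-0.5)
1/√272 = 0.060634;  1/√16961 = 0.007678
W = 10·6.8·(0.060634 − 0.007678) = 3.6010 kWh/t

W = 3.6010 kWh/t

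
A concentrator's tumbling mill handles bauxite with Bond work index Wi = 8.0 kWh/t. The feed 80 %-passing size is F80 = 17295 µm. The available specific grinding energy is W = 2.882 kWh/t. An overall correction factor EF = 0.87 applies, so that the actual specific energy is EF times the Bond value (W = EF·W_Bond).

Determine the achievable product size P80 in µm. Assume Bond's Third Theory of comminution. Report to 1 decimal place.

P80 = 416.3 µm

Bond:  W = 10 Wi (1/√P − 1/√F)
W_Bond = W / EF = 2.882 / 0.87 = 3.3126 kWh/t
P80^-0.5 = F80^-0.5 + W_Bond/(10 Wi)
  = 3.3126/(10·8.0) + 1/√17295 = 0.041408 + 0.007604 = 0.049012
P80 = (1/0.049012)² = 20.4032² = 416.29 µm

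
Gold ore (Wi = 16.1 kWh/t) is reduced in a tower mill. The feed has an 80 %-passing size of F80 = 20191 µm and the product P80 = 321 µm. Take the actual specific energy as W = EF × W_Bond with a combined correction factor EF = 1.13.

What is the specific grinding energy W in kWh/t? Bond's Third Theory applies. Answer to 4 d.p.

W = 8.8740 kWh/t

Bond: W = 10·Wi·(1/√P80 − 1/√F80)
1/√321 = 0.055815;  1/√20191 = 0.007038
W = 10·16.1·(0.055815 − 0.007038) = 7.8531 kWh/t
With EF = 1.13: W = 7.8531·1.13 = 8.8740 kWh/t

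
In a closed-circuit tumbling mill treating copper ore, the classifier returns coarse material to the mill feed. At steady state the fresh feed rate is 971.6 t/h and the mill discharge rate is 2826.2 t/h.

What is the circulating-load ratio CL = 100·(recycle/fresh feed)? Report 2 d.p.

CL = 190.88 %

M = F + R at steady state, so:
R = M − F = 2826.2 − 971.6 = 1854.6 t/h
CL = 100·R/F = 100·1854.6/971.6 = 190.88 %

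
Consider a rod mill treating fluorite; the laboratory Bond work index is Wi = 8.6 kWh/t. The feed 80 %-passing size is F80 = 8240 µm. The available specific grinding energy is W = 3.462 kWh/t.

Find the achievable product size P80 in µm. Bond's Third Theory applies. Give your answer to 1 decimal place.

P80 = 380.4 µm

W = 10 Wi (P80^-0.5 − F80^-0.5)
⇒ 1/√P80 = W/(10 Wi) + 1/√F80
  = 3.4620/(10·8.6) + 1/√8240 = 0.040256 + 0.011016 = 0.051272
P80 = (1/0.051272)² = 19.5038² = 380.40 µm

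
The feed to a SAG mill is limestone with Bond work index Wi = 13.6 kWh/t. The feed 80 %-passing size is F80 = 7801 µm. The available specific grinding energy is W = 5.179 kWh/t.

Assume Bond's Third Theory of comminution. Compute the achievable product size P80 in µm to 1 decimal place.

P80 = 409.7 µm

Bond: W = 10·Wi·(1/√P80 − 1/√F80)
P80^(−½) = W/(10 Wi) + F80^(−½)
  = 5.1790/(10·13.6) + 1/√7801 = 0.038081 + 0.011322 = 0.049403
P80 = (1/0.049403)² = 20.2417² = 409.73 µm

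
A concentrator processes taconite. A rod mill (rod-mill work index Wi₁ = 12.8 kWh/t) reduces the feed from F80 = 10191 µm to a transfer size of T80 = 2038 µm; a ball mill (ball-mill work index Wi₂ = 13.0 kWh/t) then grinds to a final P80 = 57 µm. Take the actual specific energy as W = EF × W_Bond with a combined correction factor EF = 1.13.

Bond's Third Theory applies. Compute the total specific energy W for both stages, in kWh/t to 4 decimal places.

W = 17.9745 kWh/t

W = 10 Wi (P80^-0.5 − F80^-0.5)
Stage 1 (10191→2038 µm, Wi₁=12.8): W₁ = 10·12.8·(0.022151 − 0.009906) = 1.5674 kWh/t
Stage 2 (2038→57 µm, Wi₂=13.0): W₂ = 10·13.0·(0.132453 − 0.022151) = 14.3393 kWh/t
W = W₁ + W₂ = 1.5674 + 14.3393 = 15.9067 kWh/t
With EF = 1.13: W = 15.9067·1.13 = 17.9745 kWh/t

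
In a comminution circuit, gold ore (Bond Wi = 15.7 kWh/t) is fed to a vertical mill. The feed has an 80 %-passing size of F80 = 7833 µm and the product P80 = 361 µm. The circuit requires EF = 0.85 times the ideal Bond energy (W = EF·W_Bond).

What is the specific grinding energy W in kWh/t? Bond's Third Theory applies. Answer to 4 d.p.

W = 5.5158 kWh/t

W_Bond = 10·Wi·(1/√P₈₀ − 1/√F₈₀)
1/√361 = 0.052632;  1/√7833 = 0.011299
W = 10·15.7·(0.052632 − 0.011299) = 6.4892 kWh/t
W_actual = 0.85 × 6.4892 = 5.5158 kWh/t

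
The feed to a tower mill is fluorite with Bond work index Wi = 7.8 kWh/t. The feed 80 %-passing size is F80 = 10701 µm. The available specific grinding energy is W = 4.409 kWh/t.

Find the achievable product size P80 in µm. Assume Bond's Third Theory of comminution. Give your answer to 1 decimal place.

P80 = 228.2 µm

W = 10 Wi (1/√P80 − 1/√F80)  [Bond]
P80^(−½) = W/(10 Wi) + F80^(−½)
  = 4.4090/(10·7.8) + 1/√10701 = 0.056526 + 0.009667 = 0.066193
P80 = (1/0.066193)² = 15.1074² = 228.23 µm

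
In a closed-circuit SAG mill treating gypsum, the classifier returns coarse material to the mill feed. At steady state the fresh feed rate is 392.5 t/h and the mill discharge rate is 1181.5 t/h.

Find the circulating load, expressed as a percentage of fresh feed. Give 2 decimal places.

CL = 201.02 %

Discharge = new feed + return, hence
R = M − F = 1181.5 − 392.5 = 789.0 t/h
CL = 100·R/F = 100·789.0/392.5 = 201.02 %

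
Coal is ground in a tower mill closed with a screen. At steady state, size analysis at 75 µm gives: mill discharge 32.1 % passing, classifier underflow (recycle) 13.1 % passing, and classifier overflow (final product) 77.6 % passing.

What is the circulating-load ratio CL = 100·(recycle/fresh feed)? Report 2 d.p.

Two-product formula at 75 µm:
(1+r)d = ru + o → r = (o−d)/(d−u)
r = (77.6 − 32.1)/(32.1 − 13.1) = 45.5/19.0 = 2.3947
CL = 100·r = 239.47 %

CL = 239.47 %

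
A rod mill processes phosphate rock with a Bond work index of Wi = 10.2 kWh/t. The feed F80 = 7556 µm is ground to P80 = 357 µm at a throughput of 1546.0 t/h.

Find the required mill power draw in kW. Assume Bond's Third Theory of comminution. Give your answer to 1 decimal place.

W = 10 Wi (1/√P80 − 1/√F80)  [Bond]
W = 10·10.2·(1/√357 − 1/√7556) = 10·10.2·(0.041421) = 4.2250 kWh/t
Mill draw = 4.2250 × 1546.0 = 6531.8 kW

P = 6531.8 kW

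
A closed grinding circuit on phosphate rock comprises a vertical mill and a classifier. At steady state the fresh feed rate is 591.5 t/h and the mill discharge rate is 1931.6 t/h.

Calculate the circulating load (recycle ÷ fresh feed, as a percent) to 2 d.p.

CL = 226.56 %

Steady state: M = F + R.
R = M − F = 1931.6 − 591.5 = 1340.1 t/h
CL = 100·R/F = 100·1340.1/591.5 = 226.56 %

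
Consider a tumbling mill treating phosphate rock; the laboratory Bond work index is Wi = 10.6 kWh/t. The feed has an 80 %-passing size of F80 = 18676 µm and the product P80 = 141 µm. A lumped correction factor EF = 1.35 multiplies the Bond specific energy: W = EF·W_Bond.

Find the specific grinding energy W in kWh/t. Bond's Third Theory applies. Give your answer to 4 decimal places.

W = 10 Wi / √P80 − 10 Wi / √F80
1/√141 = 0.084215;  1/√18676 = 0.007317
W = 10·10.6·(0.084215 − 0.007317) = 8.1512 kWh/t
With EF = 1.35: W = 8.1512·1.35 = 11.0041 kWh/t

W = 11.0041 kWh/t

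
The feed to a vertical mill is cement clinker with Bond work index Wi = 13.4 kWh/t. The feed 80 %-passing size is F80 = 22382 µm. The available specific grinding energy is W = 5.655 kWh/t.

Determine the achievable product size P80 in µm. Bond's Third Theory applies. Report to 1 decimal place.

P80 = 418.4 µm

W = 10 Wi / √P80 − 10 Wi / √F80
⇒ 1/√P80 = W/(10·Wi) + 1/√F80
  = 5.6550/(10·13.4) + 1/√22382 = 0.042201 + 0.006684 = 0.048886
P80 = (1/0.048886)² = 20.4559² = 418.44 µm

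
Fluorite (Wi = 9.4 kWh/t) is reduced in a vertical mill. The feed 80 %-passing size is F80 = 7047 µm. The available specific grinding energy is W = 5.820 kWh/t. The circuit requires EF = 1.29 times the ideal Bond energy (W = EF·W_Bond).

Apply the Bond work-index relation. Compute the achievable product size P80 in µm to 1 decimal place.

P80 = 278.6 µm

W = 10·Wi·[P80^(−½) − F80^(−½)]
W_Bond = W / EF = 5.820 / 1.29 = 4.5116 kWh/t
1/√P80 = 1/√F80 + W_Bond/(10·Wi)
  = 4.5116/(10·9.4) + 1/√7047 = 0.047996 + 0.011912 = 0.059908
P80 = (1/0.059908)² = 16.6921² = 278.63 µm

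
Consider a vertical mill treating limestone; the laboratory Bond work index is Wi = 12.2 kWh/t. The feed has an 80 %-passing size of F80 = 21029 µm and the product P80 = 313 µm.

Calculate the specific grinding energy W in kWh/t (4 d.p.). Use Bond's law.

W = 6.0545 kWh/t

W = 10·Wi·[P80^(−½) − F80^(−½)]
1/√313 = 0.056523;  1/√21029 = 0.006896
W = 10·12.2·(0.056523 − 0.006896) = 6.0545 kWh/t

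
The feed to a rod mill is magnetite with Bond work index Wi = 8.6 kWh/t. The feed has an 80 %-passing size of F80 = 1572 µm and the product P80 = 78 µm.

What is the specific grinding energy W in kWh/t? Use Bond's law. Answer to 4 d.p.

Bond: W = 10·Wi·(1/√P80 − 1/√F80)
1/√78 = 0.113228;  1/√1572 = 0.025222
W = 10·8.6·(0.113228 − 0.025222) = 7.5685 kWh/t

W = 7.5685 kWh/t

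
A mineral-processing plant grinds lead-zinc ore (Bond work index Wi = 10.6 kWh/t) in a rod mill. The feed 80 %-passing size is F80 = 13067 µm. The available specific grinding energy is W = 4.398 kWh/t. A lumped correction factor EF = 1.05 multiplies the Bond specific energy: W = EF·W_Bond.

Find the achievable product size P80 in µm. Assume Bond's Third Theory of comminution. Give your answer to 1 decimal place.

P80 = 429.3 µm

W = 10·Wi·[P80^(−½) − F80^(−½)]
W_Bond = W / EF = 4.398 / 1.05 = 4.1886 kWh/t
⇒ 1/√P80 = W_Bond/(10·Wi) + 1/√F80
  = 4.1886/(10·10.6) + 1/√13067 = 0.039515 + 0.008748 = 0.048263
P80 = (1/0.048263)² = 20.7199² = 429.31 µm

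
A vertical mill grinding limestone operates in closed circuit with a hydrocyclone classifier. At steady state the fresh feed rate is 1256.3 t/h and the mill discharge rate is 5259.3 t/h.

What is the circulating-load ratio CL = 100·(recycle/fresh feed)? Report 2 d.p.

M = F + R at steady state, so:
R = M − F = 5259.3 − 1256.3 = 4003.0 t/h
CL = 100·R/F = 100·4003.0/1256.3 = 318.63 %

CL = 318.63 %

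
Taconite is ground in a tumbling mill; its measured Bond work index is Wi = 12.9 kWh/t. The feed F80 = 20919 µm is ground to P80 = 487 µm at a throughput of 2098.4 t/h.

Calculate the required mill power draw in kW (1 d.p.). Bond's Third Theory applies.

W = 10 Wi (1/√P80 − 1/√F80)  [Bond]
W = 10·12.9·(1/√487 − 1/√20919) = 10·12.9·(0.038400) = 4.9536 kWh/t
P_mill = W·ṁ = 4.9536·2098.4 = 10394.7 kW

P = 10394.7 kW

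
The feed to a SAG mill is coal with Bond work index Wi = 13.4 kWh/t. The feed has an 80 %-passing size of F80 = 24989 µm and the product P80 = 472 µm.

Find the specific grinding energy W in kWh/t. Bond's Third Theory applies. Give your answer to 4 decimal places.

Bond:  W = 10 Wi (1/√P − 1/√F)
1/√472 = 0.046029;  1/√24989 = 0.006326
W = 10·13.4·(0.046029 − 0.006326) = 5.3202 kWh/t

W = 5.3202 kWh/t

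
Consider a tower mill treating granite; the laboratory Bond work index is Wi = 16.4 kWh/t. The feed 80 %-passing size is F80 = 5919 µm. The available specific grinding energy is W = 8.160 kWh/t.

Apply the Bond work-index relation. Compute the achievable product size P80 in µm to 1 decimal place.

W = 10 Wi (1/√P80 − 1/√F80)  [Bond]
⇒ 1/√P80 = W/(10 Wi) + 1/√F80
  = 8.1600/(10·16.4) + 1/√5919 = 0.049756 + 0.012998 = 0.062754
P80 = (1/0.062754)² = 15.9352² = 253.93 µm

P80 = 253.9 µm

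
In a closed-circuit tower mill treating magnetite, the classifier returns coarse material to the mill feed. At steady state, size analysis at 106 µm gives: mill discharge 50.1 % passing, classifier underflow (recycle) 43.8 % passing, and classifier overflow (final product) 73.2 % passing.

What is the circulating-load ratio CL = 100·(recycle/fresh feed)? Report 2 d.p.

Two-product formula at 106 µm:
r = (o − d)/(d − u)
r = (73.2 − 50.1)/(50.1 − 43.8) = 23.1/6.3 = 3.6667
CL = 100·r = 366.67 %

CL = 366.67 %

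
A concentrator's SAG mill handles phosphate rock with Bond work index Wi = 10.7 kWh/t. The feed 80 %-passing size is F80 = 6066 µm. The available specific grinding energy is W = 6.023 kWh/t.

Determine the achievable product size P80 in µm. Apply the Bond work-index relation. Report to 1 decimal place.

P80 = 209.3 µm

W = 10·Wi·[P80^(−½) − F80^(−½)]
⇒ 1/√P80 = W/(10·Wi) + 1/√F80
  = 6.0230/(10·10.7) + 1/√6066 = 0.056290 + 0.012840 = 0.069129
P80 = (1/0.069129)² = 14.4657² = 209.26 µm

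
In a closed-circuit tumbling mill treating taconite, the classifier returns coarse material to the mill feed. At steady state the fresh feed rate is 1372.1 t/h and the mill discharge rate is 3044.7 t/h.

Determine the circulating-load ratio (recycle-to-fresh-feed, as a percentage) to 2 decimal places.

CL = 121.90 %

M = F + R at steady state, so:
R = M − F = 3044.7 − 1372.1 = 1672.6 t/h
CL = 100·R/F = 100·1672.6/1372.1 = 121.90 %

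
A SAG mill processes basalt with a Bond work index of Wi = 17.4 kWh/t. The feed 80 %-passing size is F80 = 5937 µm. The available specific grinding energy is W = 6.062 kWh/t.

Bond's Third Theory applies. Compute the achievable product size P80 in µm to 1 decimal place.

Bond: W = 10·Wi·(1/√P80 − 1/√F80)
⇒ 1/√P80 = W/(10·Wi) + 1/√F80
  = 6.0620/(10·17.4) + 1/√5937 = 0.034839 + 0.012978 = 0.047817
P80 = (1/0.047817)² = 20.9129² = 437.35 µm

P80 = 437.4 µm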